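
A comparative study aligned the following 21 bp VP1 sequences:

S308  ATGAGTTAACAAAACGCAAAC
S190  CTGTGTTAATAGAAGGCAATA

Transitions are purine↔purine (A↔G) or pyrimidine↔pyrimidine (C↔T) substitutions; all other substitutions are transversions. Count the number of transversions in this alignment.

Differing sites — 1:A/C (Tv); 4:A/T (Tv); 10:C/T (Ti); 12:A/G (Ti); 15:C/G (Tv); 20:A/T (Tv); 21:C/A (Tv).
Of the 7 differences, 2 transitions and 5 transversions, so the answer is 5.

5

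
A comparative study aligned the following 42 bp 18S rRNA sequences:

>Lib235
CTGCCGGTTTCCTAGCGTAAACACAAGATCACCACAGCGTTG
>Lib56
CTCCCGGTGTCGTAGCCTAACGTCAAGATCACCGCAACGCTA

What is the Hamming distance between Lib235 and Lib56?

Mismatches occur at site 3 (G→C), site 9 (T→G), site 12 (C→G), site 17 (G→C), site 21 (A→C), site 22 (C→G), site 23 (A→T), site 34 (A→G), site 37 (G→A), site 40 (T→C), site 42 (G→A).
That gives 11 mismatches out of 42 aligned sites, so the Hamming distance is 11.

11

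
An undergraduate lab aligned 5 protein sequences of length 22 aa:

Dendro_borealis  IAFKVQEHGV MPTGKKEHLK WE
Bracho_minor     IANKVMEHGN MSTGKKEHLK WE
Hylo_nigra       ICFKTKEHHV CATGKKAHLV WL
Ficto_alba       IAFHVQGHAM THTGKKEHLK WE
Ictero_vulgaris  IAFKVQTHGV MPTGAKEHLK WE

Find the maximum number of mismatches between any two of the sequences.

12

Pairwise Hamming distances:
  Dendro_borealis vs Bracho_minor: 4
  Dendro_borealis vs Hylo_nigra: 9
  Dendro_borealis vs Ficto_alba: 6
  Dendro_borealis vs Ictero_vulgaris: 2
  Bracho_minor vs Hylo_nigra: 11
  Bracho_minor vs Ficto_alba: 8
  Bracho_minor vs Ictero_vulgaris: 6
  Hylo_nigra vs Ficto_alba: 12
  Hylo_nigra vs Ictero_vulgaris: 11
  Ficto_alba vs Ictero_vulgaris: 7
The largest is 12, between Hylo_nigra and Ficto_alba.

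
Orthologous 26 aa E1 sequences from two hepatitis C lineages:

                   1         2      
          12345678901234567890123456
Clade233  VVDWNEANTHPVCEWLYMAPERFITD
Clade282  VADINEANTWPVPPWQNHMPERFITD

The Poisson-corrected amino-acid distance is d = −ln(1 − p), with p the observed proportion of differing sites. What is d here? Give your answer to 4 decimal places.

0.4249

Differing sites — 2:V/A; 4:W/I; 10:H/W; 13:C/P; 14:E/P; 16:L/Q; 17:Y/N; 18:M/H; 19:A/M.
p = 9/26 = 0.346154.
d = −ln(1 − 0.346154) = −ln(0.653846) = 0.4249.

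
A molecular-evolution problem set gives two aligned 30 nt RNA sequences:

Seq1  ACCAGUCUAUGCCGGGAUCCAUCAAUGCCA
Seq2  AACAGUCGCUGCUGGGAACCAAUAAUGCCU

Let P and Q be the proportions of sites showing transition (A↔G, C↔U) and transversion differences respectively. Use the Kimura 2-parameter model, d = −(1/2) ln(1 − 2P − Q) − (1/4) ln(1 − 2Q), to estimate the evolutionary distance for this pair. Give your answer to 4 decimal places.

Mismatches occur at site 2 (C/A, transversion), site 8 (U/G, transversion), site 9 (A/C, transversion), site 13 (C/U, transition), site 18 (U/A, transversion), site 22 (U/A, transversion), site 23 (C/U, transition), site 30 (A/U, transversion).
Of the 8 differences, 2 transitions and 6 transversions over 30 sites: P = 2/30 = 0.066667, Q = 6/30 = 0.200000.
d = −0.5·ln(0.666666) − 0.25·ln(0.600000) = −0.5·(-0.405466) − 0.25·(-0.510826) = 0.3304.

0.3304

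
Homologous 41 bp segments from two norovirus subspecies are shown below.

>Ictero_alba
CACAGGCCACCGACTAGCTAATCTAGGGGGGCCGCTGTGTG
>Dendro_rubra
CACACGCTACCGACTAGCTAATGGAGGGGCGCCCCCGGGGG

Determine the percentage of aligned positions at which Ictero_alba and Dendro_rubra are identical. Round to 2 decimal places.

Mismatches occur at site 5 (G→C), site 8 (C→T), site 23 (C→G), site 24 (T→G), site 30 (G→C), site 34 (G→C), site 36 (T→C), site 38 (T→G), site 40 (T→G).
32 of the 41 sites match, so the percent identity is 32/41 × 100 = 78.05%.

78.05%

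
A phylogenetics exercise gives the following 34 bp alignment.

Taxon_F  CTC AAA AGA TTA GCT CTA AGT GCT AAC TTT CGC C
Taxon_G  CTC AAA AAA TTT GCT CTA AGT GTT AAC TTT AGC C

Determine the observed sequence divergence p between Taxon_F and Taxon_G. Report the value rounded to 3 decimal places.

The sequences differ at positions 8 (G/A), 12 (A/T), 23 (C/T), 31 (C/A).
There are 4 differences over 34 sites, so p = 4/34 = 0.118.

0.118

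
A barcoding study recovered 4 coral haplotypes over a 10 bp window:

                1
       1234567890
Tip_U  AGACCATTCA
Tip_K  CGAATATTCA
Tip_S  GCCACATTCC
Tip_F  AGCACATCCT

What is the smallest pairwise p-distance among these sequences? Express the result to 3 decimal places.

0.300

Pairwise Hamming distances:
  Tip_U vs Tip_K: 3
  Tip_U vs Tip_S: 5
  Tip_U vs Tip_F: 4
  Tip_K vs Tip_S: 5
  Tip_K vs Tip_F: 5
  Tip_S vs Tip_F: 4
The smallest is 3 mismatches, between Tip_U and Tip_K; p = 3/10 = 0.300.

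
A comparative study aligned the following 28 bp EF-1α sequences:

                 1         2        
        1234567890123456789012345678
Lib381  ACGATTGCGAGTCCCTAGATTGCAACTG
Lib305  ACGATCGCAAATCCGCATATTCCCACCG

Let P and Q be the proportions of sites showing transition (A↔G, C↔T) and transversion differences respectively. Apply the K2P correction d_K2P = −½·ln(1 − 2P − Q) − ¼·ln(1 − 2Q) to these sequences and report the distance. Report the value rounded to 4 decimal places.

Differing sites — 6:T/C (Ti); 9:G/A (Ti); 11:G/A (Ti); 15:C/G (Tv); 16:T/C (Ti); 18:G/T (Tv); 22:G/C (Tv); 24:A/C (Tv); 27:T/C (Ti).
Of the 9 differences, 5 transitions and 4 transversions over 28 sites: P = 5/28 = 0.178571, Q = 4/28 = 0.142857.
d = −0.5·ln(0.500001) − 0.25·ln(0.714286) = −0.5·(-0.693145) − 0.25·(-0.336472) = 0.4307.

0.4307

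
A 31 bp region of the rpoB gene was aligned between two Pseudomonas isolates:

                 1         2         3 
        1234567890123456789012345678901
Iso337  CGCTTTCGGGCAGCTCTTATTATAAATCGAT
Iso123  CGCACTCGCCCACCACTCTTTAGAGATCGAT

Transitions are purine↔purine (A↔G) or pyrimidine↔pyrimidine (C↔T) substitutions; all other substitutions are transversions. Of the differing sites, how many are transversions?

Differing sites — 4:T/A (Tv); 5:T/C (Ti); 9:G/C (Tv); 10:G/C (Tv); 13:G/C (Tv); 15:T/A (Tv); 18:T/C (Ti); 19:A/T (Tv); 23:T/G (Tv); 25:A/G (Ti).
Of the 10 differences, 3 transitions and 7 transversions, so the answer is 7.

7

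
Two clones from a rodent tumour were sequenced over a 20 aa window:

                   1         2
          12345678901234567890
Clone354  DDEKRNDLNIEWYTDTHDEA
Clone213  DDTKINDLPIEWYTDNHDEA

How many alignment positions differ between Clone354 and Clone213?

4

Mismatches occur at site 3 (E↔T), site 5 (R↔I), site 9 (N↔P), site 16 (T↔N).
That gives 4 mismatches out of 20 aligned sites, so the Hamming distance is 4.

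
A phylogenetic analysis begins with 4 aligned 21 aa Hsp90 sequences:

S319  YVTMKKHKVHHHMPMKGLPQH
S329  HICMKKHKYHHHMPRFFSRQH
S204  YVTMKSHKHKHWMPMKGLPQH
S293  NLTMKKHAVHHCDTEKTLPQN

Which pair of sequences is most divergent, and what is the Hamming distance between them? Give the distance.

Pairwise Hamming distances:
  S319 vs S329: 9
  S319 vs S204: 4
  S319 vs S293: 9
  S329 vs S204: 12
  S329 vs S293: 14
  S204 vs S293: 12
The largest is 14, between S329 and S293.

14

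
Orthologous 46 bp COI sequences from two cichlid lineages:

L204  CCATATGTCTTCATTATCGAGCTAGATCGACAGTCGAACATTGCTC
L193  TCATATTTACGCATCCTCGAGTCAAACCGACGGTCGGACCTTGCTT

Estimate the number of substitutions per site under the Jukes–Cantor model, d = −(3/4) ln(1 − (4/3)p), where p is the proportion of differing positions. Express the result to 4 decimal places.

0.4279

The sequences differ at positions 1 (C/T), 7 (G/T), 9 (C/A), 10 (T/C), 11 (T/G), 15 (T/C), 16 (A/C), 22 (C/T), 23 (T/C), 25 (G/A), 27 (T/C), 32 (A/G), 37 (A/G), 40 (A/C), 46 (C/T).
p = 15/46 = 0.326087.
d = −0.75 · ln(1 − (4/3)·0.326087) = −0.75 · ln(0.565217) = −0.75 · (-0.570546) = 0.4279.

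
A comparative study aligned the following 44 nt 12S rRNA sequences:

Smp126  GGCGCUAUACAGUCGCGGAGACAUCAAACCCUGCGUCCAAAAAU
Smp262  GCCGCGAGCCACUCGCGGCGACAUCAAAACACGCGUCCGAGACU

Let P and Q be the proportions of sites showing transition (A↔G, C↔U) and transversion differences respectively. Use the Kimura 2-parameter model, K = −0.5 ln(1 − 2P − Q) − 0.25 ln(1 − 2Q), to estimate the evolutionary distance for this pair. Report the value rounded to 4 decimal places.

Differing sites — 2:G/C (Tv); 6:U/G (Tv); 8:U/G (Tv); 9:A/C (Tv); 12:G/C (Tv); 19:A/C (Tv); 29:C/A (Tv); 31:C/A (Tv); 32:U/C (Ti); 39:A/G (Ti); 41:A/G (Ti); 43:A/C (Tv).
Of the 12 differences, 3 transitions and 9 transversions over 44 sites: P = 3/44 = 0.068182, Q = 9/44 = 0.204545.
d = −0.5·ln(0.659091) − 0.25·ln(0.590910) = −0.5·(-0.416894) − 0.25·(-0.526092) = 0.3400.

0.3400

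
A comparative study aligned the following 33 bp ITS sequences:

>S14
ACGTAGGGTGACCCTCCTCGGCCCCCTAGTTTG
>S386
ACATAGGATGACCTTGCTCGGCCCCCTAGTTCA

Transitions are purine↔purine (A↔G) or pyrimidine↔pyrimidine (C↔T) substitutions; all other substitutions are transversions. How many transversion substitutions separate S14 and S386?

1

Differing sites — 3:G/A (Ti); 8:G/A (Ti); 14:C/T (Ti); 16:C/G (Tv); 32:T/C (Ti); 33:G/A (Ti).
Of the 6 differences, 5 transitions and 1 transversion, so the answer is 1.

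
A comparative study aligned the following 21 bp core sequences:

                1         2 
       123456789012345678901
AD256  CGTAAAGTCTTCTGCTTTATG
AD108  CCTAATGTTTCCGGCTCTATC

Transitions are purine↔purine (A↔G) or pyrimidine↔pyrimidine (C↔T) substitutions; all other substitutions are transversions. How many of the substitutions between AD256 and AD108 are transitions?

Mismatches occur at site 2 (G/C, transversion), site 6 (A/T, transversion), site 9 (C/T, transition), site 11 (T/C, transition), site 13 (T/G, transversion), site 17 (T/C, transition), site 21 (G/C, transversion).
Of the 7 differences, 3 transitions and 4 transversions, so the answer is 3.

3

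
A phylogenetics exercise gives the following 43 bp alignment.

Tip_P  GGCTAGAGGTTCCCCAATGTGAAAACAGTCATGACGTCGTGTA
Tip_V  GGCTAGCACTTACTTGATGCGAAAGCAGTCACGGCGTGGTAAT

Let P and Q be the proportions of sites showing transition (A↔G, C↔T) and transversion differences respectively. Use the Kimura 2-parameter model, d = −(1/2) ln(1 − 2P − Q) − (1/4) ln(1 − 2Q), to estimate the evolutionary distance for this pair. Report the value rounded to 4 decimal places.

Mismatches occur at site 7 (A→C, transversion), site 8 (G→A, transition), site 9 (G→C, transversion), site 12 (C→A, transversion), site 14 (C→T, transition), site 15 (C→T, transition), site 16 (A→G, transition), site 20 (T→C, transition), site 25 (A→G, transition), site 32 (T→C, transition), site 34 (A→G, transition), site 38 (C→G, transversion), site 41 (G→A, transition), site 42 (T→A, transversion), site 43 (A→T, transversion).
Of the 15 differences, 9 transitions and 6 transversions over 43 sites: P = 9/43 = 0.209302, Q = 6/43 = 0.139535.
d = −0.5·ln(0.441861) − 0.25·ln(0.720930) = −0.5·(-0.816760) − 0.25·(-0.327213) = 0.4902.

0.4902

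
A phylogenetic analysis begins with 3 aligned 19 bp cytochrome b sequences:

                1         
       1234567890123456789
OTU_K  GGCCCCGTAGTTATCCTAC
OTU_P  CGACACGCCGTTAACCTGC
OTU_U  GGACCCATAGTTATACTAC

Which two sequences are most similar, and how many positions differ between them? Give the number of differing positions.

3

Pairwise Hamming distances:
  OTU_K vs OTU_P: 7
  OTU_K vs OTU_U: 3
  OTU_P vs OTU_U: 8
The smallest is 3, between OTU_K and OTU_U.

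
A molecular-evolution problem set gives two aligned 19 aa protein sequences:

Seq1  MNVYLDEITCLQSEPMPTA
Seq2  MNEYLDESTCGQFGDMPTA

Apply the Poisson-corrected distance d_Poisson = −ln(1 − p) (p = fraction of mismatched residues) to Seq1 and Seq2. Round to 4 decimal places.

Mismatches occur at site 3 (V↔E), site 8 (I↔S), site 11 (L↔G), site 13 (S↔F), site 14 (E↔G), site 15 (P↔D).
p = 6/19 = 0.315789.
d = −ln(1 − 0.315789) = −ln(0.684211) = 0.3795.

0.3795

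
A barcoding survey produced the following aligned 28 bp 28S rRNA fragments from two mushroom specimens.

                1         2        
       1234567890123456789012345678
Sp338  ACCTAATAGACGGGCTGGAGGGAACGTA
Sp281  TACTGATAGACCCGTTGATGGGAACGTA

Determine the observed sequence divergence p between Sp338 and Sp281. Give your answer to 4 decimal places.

Mismatches occur at site 1 (A/T), site 2 (C/A), site 5 (A/G), site 12 (G/C), site 13 (G/C), site 15 (C/T), site 18 (G/A), site 19 (A/T).
There are 8 differences over 28 sites, so p = 8/28 = 0.2857.

0.2857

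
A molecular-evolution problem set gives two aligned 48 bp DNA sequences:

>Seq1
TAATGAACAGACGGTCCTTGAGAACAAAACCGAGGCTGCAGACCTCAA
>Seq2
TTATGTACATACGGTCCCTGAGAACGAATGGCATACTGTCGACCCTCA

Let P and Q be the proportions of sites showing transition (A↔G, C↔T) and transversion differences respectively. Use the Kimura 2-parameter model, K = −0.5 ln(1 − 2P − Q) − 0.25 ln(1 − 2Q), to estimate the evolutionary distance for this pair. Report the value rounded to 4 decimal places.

0.4413

Mismatches occur at site 2 (A/T, transversion), site 6 (A/T, transversion), site 10 (G/T, transversion), site 18 (T/C, transition), site 26 (A/G, transition), site 29 (A/T, transversion), site 30 (C/G, transversion), site 31 (C/G, transversion), site 32 (G/C, transversion), site 34 (G/T, transversion), site 35 (G/A, transition), site 39 (C/T, transition), site 40 (A/C, transversion), site 45 (T/C, transition), site 46 (C/T, transition), site 47 (A/C, transversion).
Of the 16 differences, 6 transitions and 10 transversions over 48 sites: P = 6/48 = 0.125000, Q = 10/48 = 0.208333.
d = −0.5·ln(0.541667) − 0.25·ln(0.583334) = −0.5·(-0.613104) − 0.25·(-0.538995) = 0.4413.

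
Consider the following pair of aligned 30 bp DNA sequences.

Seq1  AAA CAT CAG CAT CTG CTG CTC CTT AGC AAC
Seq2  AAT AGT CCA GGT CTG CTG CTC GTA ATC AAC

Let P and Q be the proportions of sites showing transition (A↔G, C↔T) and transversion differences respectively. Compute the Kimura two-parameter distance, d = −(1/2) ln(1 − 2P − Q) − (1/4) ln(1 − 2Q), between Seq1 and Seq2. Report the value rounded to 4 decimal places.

Mismatches occur at site 3 (A↔T, transversion), site 4 (C↔A, transversion), site 5 (A↔G, transition), site 8 (A↔C, transversion), site 9 (G↔A, transition), site 10 (C↔G, transversion), site 11 (A↔G, transition), site 22 (C↔G, transversion), site 24 (T↔A, transversion), site 26 (G↔T, transversion).
Of the 10 differences, 3 transitions and 7 transversions over 30 sites: P = 3/30 = 0.100000, Q = 7/30 = 0.233333.
d = −0.5·ln(0.566667) − 0.25·ln(0.533334) = −0.5·(-0.567983) − 0.25·(-0.628607) = 0.4411.

0.4411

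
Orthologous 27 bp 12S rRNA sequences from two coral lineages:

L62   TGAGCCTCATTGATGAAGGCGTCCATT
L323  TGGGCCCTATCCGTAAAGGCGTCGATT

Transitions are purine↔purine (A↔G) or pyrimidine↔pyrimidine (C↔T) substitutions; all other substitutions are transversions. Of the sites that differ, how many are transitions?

6

The sequences differ at positions 3 (A/G, transition), 7 (T/C, transition), 8 (C/T, transition), 11 (T/C, transition), 12 (G/C, transversion), 13 (A/G, transition), 15 (G/A, transition), 24 (C/G, transversion).
Of the 8 differences, 6 transitions and 2 transversions, so the answer is 6.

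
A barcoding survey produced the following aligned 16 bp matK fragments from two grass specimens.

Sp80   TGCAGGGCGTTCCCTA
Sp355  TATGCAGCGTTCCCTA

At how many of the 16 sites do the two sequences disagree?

The sequences differ at positions 2 (G/A), 3 (C/T), 4 (A/G), 5 (G/C), 6 (G/A).
That gives 5 mismatches out of 16 aligned sites, so the Hamming distance is 5.

5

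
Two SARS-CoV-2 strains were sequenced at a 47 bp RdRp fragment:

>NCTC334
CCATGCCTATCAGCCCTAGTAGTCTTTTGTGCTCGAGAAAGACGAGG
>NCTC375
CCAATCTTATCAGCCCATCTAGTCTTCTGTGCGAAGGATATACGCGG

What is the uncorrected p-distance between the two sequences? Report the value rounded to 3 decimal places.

Mismatches occur at site 4 (T/A), site 5 (G/T), site 7 (C/T), site 17 (T/A), site 18 (A/T), site 19 (G/C), site 27 (T/C), site 33 (T/G), site 34 (C/A), site 35 (G/A), site 36 (A/G), site 39 (A/T), site 41 (G/T), site 45 (A/C).
There are 14 differences over 47 sites, so p = 14/47 = 0.298.

0.298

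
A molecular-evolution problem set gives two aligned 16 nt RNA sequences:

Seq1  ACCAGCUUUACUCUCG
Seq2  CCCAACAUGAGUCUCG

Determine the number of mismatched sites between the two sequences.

The sequences differ at positions 1 (A/C), 5 (G/A), 7 (U/A), 9 (U/G), 11 (C/G).
That gives 5 mismatches out of 16 aligned sites, so the Hamming distance is 5.

5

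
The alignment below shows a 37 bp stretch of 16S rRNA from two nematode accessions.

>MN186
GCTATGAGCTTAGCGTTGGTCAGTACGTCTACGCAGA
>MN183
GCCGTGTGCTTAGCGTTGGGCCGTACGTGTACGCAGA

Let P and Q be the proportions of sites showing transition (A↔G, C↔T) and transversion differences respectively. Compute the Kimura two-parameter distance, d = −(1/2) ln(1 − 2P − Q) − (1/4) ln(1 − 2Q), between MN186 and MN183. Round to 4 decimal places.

0.1827

The sequences differ at positions 3 (T/C, transition), 4 (A/G, transition), 7 (A/T, transversion), 20 (T/G, transversion), 22 (A/C, transversion), 29 (C/G, transversion).
Of the 6 differences, 2 transitions and 4 transversions over 37 sites: P = 2/37 = 0.054054, Q = 4/37 = 0.108108.
d = −0.5·ln(0.783784) − 0.25·ln(0.783784) = −0.5·(-0.243622) − 0.25·(-0.243622) = 0.1827.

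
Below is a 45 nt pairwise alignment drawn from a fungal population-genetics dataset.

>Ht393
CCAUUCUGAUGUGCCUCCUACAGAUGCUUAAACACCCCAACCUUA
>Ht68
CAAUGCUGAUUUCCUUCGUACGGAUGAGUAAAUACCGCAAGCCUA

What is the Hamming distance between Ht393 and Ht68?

13

Mismatches occur at site 2 (C↔A), site 5 (U↔G), site 11 (G↔U), site 13 (G↔C), site 15 (C↔U), site 18 (C↔G), site 22 (A↔G), site 27 (C↔A), site 28 (U↔G), site 33 (C↔U), site 37 (C↔G), site 41 (C↔G), site 43 (U↔C).
That gives 13 mismatches out of 45 aligned sites, so the Hamming distance is 13.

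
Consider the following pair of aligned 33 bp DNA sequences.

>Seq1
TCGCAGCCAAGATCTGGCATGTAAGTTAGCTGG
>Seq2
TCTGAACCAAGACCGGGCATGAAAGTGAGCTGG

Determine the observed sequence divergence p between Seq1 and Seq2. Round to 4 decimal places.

Mismatches occur at site 3 (G/T), site 4 (C/G), site 6 (G/A), site 13 (T/C), site 15 (T/G), site 22 (T/A), site 27 (T/G).
There are 7 differences over 33 sites, so p = 7/33 = 0.2121.

0.2121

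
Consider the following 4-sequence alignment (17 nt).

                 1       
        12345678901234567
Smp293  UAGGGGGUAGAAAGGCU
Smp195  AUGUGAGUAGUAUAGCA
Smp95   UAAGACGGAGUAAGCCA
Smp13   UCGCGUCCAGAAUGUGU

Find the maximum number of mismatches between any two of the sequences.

Pairwise Hamming distances:
  Smp293 vs Smp195: 8
  Smp293 vs Smp95: 7
  Smp293 vs Smp13: 8
  Smp195 vs Smp95: 10
  Smp195 vs Smp13: 11
  Smp95 vs Smp13: 12
The largest is 12, between Smp95 and Smp13.

12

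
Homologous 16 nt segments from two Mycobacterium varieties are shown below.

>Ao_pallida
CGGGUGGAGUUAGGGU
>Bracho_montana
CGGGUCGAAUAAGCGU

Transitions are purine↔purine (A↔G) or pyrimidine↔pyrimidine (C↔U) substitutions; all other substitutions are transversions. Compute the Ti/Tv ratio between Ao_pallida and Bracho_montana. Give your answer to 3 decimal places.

Mismatches occur at site 6 (G→C, transversion), site 9 (G→A, transition), site 11 (U→A, transversion), site 14 (G→C, transversion).
Of the 4 differences, 1 transition and 3 transversions, so Ti/Tv = 1/3 = 0.333.

0.333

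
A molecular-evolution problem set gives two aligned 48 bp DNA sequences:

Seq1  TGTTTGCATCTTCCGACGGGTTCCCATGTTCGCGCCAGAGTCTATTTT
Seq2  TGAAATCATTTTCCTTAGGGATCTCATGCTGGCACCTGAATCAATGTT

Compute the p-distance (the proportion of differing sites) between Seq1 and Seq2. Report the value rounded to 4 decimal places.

0.3542

The sequences differ at positions 3 (T/A), 4 (T/A), 5 (T/A), 6 (G/T), 10 (C/T), 15 (G/T), 16 (A/T), 17 (C/A), 21 (T/A), 24 (C/T), 29 (T/C), 31 (C/G), 34 (G/A), 37 (A/T), 40 (G/A), 43 (T/A), 46 (T/G).
There are 17 differences over 48 sites, so p = 17/48 = 0.3542.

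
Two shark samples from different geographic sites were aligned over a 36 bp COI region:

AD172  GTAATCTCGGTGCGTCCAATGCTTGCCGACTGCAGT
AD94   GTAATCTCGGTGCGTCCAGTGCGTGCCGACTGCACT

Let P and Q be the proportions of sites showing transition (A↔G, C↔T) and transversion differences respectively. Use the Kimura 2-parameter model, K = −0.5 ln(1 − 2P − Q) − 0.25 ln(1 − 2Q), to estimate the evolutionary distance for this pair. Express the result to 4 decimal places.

0.0883

Mismatches occur at site 19 (A↔G, transition), site 23 (T↔G, transversion), site 35 (G↔C, transversion).
Of the 3 differences, 1 transition and 2 transversions over 36 sites: P = 1/36 = 0.027778, Q = 2/36 = 0.055556.
d = −0.5·ln(0.888888) − 0.25·ln(0.888888) = −0.5·(-0.117784) − 0.25·(-0.117784) = 0.0883.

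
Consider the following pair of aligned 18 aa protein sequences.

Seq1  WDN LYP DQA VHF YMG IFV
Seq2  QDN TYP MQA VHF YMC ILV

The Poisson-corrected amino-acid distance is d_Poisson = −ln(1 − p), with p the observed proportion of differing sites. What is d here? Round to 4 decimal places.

0.3254

Mismatches occur at site 1 (W→Q), site 4 (L→T), site 7 (D→M), site 15 (G→C), site 17 (F→L).
p = 5/18 = 0.277778.
d = −ln(1 − 0.277778) = −ln(0.722222) = 0.3254.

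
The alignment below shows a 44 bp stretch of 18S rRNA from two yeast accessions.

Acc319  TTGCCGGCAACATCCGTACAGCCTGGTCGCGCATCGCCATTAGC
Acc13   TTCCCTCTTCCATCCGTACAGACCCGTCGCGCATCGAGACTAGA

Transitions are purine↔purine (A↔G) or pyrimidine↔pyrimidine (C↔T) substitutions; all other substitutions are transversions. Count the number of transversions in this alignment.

10

The sequences differ at positions 3 (G/C, transversion), 6 (G/T, transversion), 7 (G/C, transversion), 8 (C/T, transition), 9 (A/T, transversion), 10 (A/C, transversion), 22 (C/A, transversion), 24 (T/C, transition), 25 (G/C, transversion), 37 (C/A, transversion), 38 (C/G, transversion), 40 (T/C, transition), 44 (C/A, transversion).
Of the 13 differences, 3 transitions and 10 transversions, so the answer is 10.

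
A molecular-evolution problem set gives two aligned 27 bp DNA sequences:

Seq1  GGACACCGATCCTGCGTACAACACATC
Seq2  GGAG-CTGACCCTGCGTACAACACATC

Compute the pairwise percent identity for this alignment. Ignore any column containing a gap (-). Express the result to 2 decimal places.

88.46%

Excluding the 1 gap column leaves 26 comparable sites.
Differing sites — 4:C/G; 7:C/T; 10:T/C.
23 of the 26 comparable sites match, so the percent identity is 23/26 × 100 = 88.46%.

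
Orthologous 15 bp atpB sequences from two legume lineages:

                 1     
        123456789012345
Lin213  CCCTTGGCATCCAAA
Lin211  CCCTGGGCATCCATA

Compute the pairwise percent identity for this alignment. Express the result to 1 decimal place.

86.7%

The sequences differ at positions 5 (T/G), 14 (A/T).
13 of the 15 sites match, so the percent identity is 13/15 × 100 = 86.7%.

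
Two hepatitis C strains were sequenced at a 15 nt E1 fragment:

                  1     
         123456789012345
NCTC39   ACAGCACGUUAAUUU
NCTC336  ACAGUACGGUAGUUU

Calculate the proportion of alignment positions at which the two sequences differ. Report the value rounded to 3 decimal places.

Mismatches occur at site 5 (C/U), site 9 (U/G), site 12 (A/G).
There are 3 differences over 15 sites, so p = 3/15 = 0.200.

0.200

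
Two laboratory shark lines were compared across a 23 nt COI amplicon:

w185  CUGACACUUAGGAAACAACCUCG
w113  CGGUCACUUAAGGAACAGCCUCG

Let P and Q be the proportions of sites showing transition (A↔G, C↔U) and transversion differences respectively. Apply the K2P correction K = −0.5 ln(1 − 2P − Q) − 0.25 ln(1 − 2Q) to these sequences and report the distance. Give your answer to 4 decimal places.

0.2615

The sequences differ at positions 2 (U/G, transversion), 4 (A/U, transversion), 11 (G/A, transition), 13 (A/G, transition), 18 (A/G, transition).
Of the 5 differences, 3 transitions and 2 transversions over 23 sites: P = 3/23 = 0.130435, Q = 2/23 = 0.086957.
d = −0.5·ln(0.652173) − 0.25·ln(0.826086) = −0.5·(-0.427445) − 0.25·(-0.191056) = 0.2615.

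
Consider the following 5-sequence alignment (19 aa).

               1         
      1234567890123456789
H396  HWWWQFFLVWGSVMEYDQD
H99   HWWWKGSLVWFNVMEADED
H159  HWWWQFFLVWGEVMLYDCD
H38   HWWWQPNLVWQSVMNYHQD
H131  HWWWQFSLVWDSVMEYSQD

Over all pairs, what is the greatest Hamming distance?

Pairwise Hamming distances:
  H396 vs H99: 7
  H396 vs H159: 3
  H396 vs H38: 5
  H396 vs H131: 3
  H99 vs H159: 8
  H99 vs H38: 9
  H99 vs H131: 7
  H159 vs H38: 7
  H159 vs H131: 6
  H38 vs H131: 5
The largest is 9, between H99 and H38.

9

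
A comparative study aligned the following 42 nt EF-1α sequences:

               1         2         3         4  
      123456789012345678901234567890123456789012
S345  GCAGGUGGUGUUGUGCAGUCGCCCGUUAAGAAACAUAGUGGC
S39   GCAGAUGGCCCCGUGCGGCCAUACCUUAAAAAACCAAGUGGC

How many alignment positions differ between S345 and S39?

The sequences differ at positions 5 (G/A), 9 (U/C), 10 (G/C), 11 (U/C), 12 (U/C), 17 (A/G), 19 (U/C), 21 (G/A), 22 (C/U), 23 (C/A), 25 (G/C), 30 (G/A), 35 (A/C), 36 (U/A).
That gives 14 mismatches out of 42 aligned sites, so the Hamming distance is 14.

14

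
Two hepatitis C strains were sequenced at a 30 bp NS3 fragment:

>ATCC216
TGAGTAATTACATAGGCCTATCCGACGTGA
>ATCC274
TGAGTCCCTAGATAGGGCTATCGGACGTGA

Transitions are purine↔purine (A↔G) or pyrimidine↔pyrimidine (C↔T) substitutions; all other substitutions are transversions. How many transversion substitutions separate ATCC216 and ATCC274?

5

Mismatches occur at site 6 (A↔C, transversion), site 7 (A↔C, transversion), site 8 (T↔C, transition), site 11 (C↔G, transversion), site 17 (C↔G, transversion), site 23 (C↔G, transversion).
Of the 6 differences, 1 transition and 5 transversions, so the answer is 5.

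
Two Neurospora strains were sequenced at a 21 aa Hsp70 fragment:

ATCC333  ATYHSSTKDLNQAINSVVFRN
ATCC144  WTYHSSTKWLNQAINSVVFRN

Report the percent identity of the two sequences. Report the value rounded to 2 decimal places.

90.48%

The sequences differ at positions 1 (A/W), 9 (D/W).
19 of the 21 sites match, so the percent identity is 19/21 × 100 = 90.48%.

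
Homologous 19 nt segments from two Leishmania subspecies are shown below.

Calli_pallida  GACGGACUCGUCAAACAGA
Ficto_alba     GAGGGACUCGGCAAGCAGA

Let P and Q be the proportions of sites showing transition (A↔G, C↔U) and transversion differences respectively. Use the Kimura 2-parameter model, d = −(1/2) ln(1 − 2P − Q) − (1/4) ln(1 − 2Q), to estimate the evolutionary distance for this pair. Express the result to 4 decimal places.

Differing sites — 3:C/G (Tv); 11:U/G (Tv); 15:A/G (Ti).
Of the 3 differences, 1 transition and 2 transversions over 19 sites: P = 1/19 = 0.052632, Q = 2/19 = 0.105263.
d = −0.5·ln(0.789473) − 0.25·ln(0.789474) = −0.5·(-0.236390) − 0.25·(-0.236388) = 0.1773.

0.1773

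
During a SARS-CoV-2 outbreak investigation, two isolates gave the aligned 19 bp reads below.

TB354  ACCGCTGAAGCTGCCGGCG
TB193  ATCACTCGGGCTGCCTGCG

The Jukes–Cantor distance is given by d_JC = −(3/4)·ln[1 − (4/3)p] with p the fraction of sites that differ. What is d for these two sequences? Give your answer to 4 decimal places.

The sequences differ at positions 2 (C/T), 4 (G/A), 7 (G/C), 8 (A/G), 9 (A/G), 16 (G/T).
p = 6/19 = 0.315789.
d = −0.75 · ln(1 − (4/3)·0.315789) = −0.75 · ln(0.578948) = −0.75 · (-0.546543) = 0.4099.

0.4099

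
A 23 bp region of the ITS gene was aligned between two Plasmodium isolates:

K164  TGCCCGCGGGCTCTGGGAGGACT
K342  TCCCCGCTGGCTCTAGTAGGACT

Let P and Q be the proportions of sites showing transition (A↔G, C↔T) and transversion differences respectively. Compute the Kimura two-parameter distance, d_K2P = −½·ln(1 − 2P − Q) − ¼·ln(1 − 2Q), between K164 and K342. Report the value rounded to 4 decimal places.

Mismatches occur at site 2 (G/C, transversion), site 8 (G/T, transversion), site 15 (G/A, transition), site 17 (G/T, transversion).
Of the 4 differences, 1 transition and 3 transversions over 23 sites: P = 1/23 = 0.043478, Q = 3/23 = 0.130435.
d = −0.5·ln(0.782609) − 0.25·ln(0.739130) = −0.5·(-0.245122) − 0.25·(-0.302281) = 0.1981.

0.1981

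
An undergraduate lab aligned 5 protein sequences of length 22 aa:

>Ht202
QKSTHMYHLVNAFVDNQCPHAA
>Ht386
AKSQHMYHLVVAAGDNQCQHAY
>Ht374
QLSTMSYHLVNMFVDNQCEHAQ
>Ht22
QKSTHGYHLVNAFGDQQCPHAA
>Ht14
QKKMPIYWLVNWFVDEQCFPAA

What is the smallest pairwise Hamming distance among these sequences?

3

Pairwise Hamming distances:
  Ht202 vs Ht386: 7
  Ht202 vs Ht374: 6
  Ht202 vs Ht22: 3
  Ht202 vs Ht14: 9
  Ht386 vs Ht374: 11
  Ht386 vs Ht22: 8
  Ht386 vs Ht14: 14
  Ht374 vs Ht22: 8
  Ht374 vs Ht14: 11
  Ht22 vs Ht14: 10
The smallest is 3, between Ht202 and Ht22.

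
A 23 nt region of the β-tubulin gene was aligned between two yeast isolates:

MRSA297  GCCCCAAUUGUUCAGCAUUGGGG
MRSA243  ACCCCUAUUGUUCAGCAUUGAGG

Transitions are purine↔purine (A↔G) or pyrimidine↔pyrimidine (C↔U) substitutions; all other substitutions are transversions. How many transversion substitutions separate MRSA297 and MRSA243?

1

Differing sites — 1:G/A (Ti); 6:A/U (Tv); 21:G/A (Ti).
Of the 3 differences, 2 transitions and 1 transversion, so the answer is 1.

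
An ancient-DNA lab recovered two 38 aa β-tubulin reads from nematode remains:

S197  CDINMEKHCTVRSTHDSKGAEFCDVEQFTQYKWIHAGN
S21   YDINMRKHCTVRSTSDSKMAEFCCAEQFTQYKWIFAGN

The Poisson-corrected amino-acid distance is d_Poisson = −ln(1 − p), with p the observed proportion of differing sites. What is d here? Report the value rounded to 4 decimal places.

Differing sites — 1:C/Y; 6:E/R; 15:H/S; 19:G/M; 24:D/C; 25:V/A; 35:H/F.
p = 7/38 = 0.184211.
d = −ln(1 − 0.184211) = −ln(0.815789) = 0.2036.

0.2036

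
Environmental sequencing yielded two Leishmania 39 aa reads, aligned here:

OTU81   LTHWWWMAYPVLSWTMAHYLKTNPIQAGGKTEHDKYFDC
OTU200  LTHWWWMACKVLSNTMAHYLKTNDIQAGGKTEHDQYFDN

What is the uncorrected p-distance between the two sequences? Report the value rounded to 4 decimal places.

0.1538

The sequences differ at positions 9 (Y/C), 10 (P/K), 14 (W/N), 24 (P/D), 35 (K/Q), 39 (C/N).
There are 6 differences over 39 sites, so p = 6/39 = 0.1538.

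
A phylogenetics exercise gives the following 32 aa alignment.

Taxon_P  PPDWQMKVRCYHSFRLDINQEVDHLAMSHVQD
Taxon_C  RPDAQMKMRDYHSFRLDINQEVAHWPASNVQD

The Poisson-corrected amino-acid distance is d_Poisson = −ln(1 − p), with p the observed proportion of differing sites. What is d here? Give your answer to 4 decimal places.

0.3302

Mismatches occur at site 1 (P→R), site 4 (W→A), site 8 (V→M), site 10 (C→D), site 23 (D→A), site 25 (L→W), site 26 (A→P), site 27 (M→A), site 29 (H→N).
p = 9/32 = 0.281250.
d = −ln(1 − 0.281250) = −ln(0.718750) = 0.3302.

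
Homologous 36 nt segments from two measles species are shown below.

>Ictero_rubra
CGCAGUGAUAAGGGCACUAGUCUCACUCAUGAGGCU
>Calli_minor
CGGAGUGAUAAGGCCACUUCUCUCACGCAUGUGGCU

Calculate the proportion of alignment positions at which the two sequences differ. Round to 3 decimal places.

0.167

The sequences differ at positions 3 (C/G), 14 (G/C), 19 (A/U), 20 (G/C), 27 (U/G), 32 (A/U).
There are 6 differences over 36 sites, so p = 6/36 = 0.167.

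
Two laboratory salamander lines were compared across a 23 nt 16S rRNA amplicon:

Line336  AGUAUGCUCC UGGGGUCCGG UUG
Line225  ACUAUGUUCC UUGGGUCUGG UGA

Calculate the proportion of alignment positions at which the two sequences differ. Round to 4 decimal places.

Differing sites — 2:G/C; 7:C/U; 12:G/U; 18:C/U; 22:U/G; 23:G/A.
There are 6 differences over 23 sites, so p = 6/23 = 0.2609.

0.2609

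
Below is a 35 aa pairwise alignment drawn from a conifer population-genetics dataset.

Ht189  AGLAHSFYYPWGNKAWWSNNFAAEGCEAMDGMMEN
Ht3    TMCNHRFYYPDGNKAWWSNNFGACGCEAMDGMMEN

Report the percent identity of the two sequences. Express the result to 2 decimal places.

Differing sites — 1:A/T; 2:G/M; 3:L/C; 4:A/N; 6:S/R; 11:W/D; 22:A/G; 24:E/C.
27 of the 35 sites match, so the percent identity is 27/35 × 100 = 77.14%.

77.14%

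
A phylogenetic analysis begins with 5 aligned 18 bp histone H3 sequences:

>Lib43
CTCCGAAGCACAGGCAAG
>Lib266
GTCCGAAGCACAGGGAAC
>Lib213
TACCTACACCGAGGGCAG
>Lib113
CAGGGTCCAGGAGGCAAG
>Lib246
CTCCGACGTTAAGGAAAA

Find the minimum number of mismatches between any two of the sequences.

3

Pairwise Hamming distances:
  Lib43 vs Lib266: 3
  Lib43 vs Lib213: 9
  Lib43 vs Lib113: 9
  Lib43 vs Lib246: 6
  Lib266 vs Lib213: 9
  Lib266 vs Lib113: 12
  Lib266 vs Lib246: 7
  Lib213 vs Lib113: 10
  Lib213 vs Lib246: 10
  Lib113 vs Lib246: 10
The smallest is 3, between Lib43 and Lib266.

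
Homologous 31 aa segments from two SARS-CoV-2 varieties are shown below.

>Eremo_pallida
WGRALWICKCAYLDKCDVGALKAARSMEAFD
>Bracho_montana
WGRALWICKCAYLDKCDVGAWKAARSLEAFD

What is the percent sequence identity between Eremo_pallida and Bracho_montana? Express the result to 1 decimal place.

93.5%

The sequences differ at positions 21 (L/W), 27 (M/L).
29 of the 31 sites match, so the percent identity is 29/31 × 100 = 93.5%.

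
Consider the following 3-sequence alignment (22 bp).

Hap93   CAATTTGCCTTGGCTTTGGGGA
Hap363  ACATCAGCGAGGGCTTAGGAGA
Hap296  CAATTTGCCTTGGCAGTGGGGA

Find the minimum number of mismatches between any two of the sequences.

2

Pairwise Hamming distances:
  Hap93 vs Hap363: 9
  Hap93 vs Hap296: 2
  Hap363 vs Hap296: 11
The smallest is 2, between Hap93 and Hap296.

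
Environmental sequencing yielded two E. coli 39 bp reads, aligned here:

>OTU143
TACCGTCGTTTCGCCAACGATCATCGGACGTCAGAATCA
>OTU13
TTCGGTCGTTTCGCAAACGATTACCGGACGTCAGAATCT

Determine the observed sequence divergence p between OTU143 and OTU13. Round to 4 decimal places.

Mismatches occur at site 2 (A→T), site 4 (C→G), site 15 (C→A), site 22 (C→T), site 24 (T→C), site 39 (A→T).
There are 6 differences over 39 sites, so p = 6/39 = 0.1538.

0.1538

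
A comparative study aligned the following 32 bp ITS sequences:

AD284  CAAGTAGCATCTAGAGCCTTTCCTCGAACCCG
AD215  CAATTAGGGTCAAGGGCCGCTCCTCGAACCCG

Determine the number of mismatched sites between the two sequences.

7

The sequences differ at positions 4 (G/T), 8 (C/G), 9 (A/G), 12 (T/A), 15 (A/G), 19 (T/G), 20 (T/C).
That gives 7 mismatches out of 32 aligned sites, so the Hamming distance is 7.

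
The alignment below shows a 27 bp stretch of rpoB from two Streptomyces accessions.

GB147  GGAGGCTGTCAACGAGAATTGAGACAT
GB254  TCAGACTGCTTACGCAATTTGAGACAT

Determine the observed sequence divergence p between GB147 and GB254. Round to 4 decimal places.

0.3333

Differing sites — 1:G/T; 2:G/C; 5:G/A; 9:T/C; 10:C/T; 11:A/T; 15:A/C; 16:G/A; 18:A/T.
There are 9 differences over 27 sites, so p = 9/27 = 0.3333.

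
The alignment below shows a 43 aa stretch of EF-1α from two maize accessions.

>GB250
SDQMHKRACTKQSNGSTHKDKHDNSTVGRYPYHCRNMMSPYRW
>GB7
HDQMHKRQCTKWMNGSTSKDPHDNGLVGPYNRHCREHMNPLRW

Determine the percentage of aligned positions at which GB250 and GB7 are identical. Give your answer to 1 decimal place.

The sequences differ at positions 1 (S/H), 8 (A/Q), 12 (Q/W), 13 (S/M), 18 (H/S), 21 (K/P), 25 (S/G), 26 (T/L), 29 (R/P), 31 (P/N), 32 (Y/R), 36 (N/E), 37 (M/H), 39 (S/N), 41 (Y/L).
28 of the 43 sites match, so the percent identity is 28/43 × 100 = 65.1%.

65.1%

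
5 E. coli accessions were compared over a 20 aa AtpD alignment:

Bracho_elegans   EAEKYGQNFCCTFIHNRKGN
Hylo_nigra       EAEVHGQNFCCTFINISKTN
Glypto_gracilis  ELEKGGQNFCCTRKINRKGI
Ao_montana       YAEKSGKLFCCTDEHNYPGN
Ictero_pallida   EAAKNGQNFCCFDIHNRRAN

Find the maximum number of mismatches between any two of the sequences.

Pairwise Hamming distances:
  Bracho_elegans vs Hylo_nigra: 6
  Bracho_elegans vs Glypto_gracilis: 6
  Bracho_elegans vs Ao_montana: 8
  Bracho_elegans vs Ictero_pallida: 6
  Hylo_nigra vs Glypto_gracilis: 10
  Hylo_nigra vs Ao_montana: 12
  Hylo_nigra vs Ictero_pallida: 10
  Glypto_gracilis vs Ao_montana: 11
  Glypto_gracilis vs Ictero_pallida: 10
  Ao_montana vs Ictero_pallida: 10
The largest is 12, between Hylo_nigra and Ao_montana.

12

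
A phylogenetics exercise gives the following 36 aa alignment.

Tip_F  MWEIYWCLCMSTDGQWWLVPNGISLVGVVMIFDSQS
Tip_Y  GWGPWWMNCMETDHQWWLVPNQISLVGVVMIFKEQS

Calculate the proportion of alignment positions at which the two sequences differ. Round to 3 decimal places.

The sequences differ at positions 1 (M/G), 3 (E/G), 4 (I/P), 5 (Y/W), 7 (C/M), 8 (L/N), 11 (S/E), 14 (G/H), 22 (G/Q), 33 (D/K), 34 (S/E).
There are 11 differences over 36 sites, so p = 11/36 = 0.306.

0.306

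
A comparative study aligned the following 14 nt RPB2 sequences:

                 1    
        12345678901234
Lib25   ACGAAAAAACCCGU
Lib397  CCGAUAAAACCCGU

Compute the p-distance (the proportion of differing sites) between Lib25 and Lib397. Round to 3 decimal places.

Mismatches occur at site 1 (A/C), site 5 (A/U).
There are 2 differences over 14 sites, so p = 2/14 = 0.143.

0.143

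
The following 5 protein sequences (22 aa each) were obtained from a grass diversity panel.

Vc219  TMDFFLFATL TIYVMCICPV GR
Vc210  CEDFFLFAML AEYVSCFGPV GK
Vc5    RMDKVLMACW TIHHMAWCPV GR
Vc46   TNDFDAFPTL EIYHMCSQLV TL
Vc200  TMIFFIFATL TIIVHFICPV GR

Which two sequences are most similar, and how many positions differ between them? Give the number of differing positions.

Pairwise Hamming distances:
  Vc219 vs Vc210: 9
  Vc219 vs Vc5: 10
  Vc219 vs Vc46: 11
  Vc219 vs Vc200: 5
  Vc210 vs Vc5: 16
  Vc210 vs Vc46: 15
  Vc210 vs Vc200: 13
  Vc5 vs Vc46: 17
  Vc5 vs Vc200: 13
  Vc46 vs Vc200: 15
The smallest is 5, between Vc219 and Vc200.

5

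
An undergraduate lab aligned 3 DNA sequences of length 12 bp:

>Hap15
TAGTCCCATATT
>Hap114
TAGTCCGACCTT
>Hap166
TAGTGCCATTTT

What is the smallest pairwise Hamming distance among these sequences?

2

Pairwise Hamming distances:
  Hap15 vs Hap114: 3
  Hap15 vs Hap166: 2
  Hap114 vs Hap166: 4
The smallest is 2, between Hap15 and Hap166.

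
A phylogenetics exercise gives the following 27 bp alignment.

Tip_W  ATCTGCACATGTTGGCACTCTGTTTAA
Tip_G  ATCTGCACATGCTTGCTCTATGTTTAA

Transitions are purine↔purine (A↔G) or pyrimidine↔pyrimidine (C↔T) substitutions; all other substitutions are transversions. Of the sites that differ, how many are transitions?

Differing sites — 12:T/C (Ti); 14:G/T (Tv); 17:A/T (Tv); 20:C/A (Tv).
Of the 4 differences, 1 transition and 3 transversions, so the answer is 1.

1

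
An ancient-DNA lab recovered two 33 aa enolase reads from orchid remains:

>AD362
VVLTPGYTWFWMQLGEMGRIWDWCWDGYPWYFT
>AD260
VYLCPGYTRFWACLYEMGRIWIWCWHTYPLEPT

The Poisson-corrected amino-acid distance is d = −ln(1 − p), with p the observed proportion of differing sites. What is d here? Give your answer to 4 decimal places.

Mismatches occur at site 2 (V/Y), site 4 (T/C), site 9 (W/R), site 12 (M/A), site 13 (Q/C), site 15 (G/Y), site 22 (D/I), site 26 (D/H), site 27 (G/T), site 30 (W/L), site 31 (Y/E), site 32 (F/P).
p = 12/33 = 0.363636.
d = −ln(1 − 0.363636) = −ln(0.636364) = 0.4520.

0.4520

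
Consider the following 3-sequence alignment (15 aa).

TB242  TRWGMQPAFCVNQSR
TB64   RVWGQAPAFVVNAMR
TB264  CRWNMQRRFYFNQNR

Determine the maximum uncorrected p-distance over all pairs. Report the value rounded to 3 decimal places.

0.733

Pairwise Hamming distances:
  TB242 vs TB64: 7
  TB242 vs TB264: 7
  TB64 vs TB264: 11
The largest is 11 mismatches, between TB64 and TB264; p = 11/15 = 0.733.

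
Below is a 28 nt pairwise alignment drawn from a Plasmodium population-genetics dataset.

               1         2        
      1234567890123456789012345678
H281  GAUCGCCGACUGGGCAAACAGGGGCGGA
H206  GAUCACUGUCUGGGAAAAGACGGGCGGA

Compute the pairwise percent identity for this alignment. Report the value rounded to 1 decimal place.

78.6%

Mismatches occur at site 5 (G→A), site 7 (C→U), site 9 (A→U), site 15 (C→A), site 19 (C→G), site 21 (G→C).
22 of the 28 sites match, so the percent identity is 22/28 × 100 = 78.6%.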